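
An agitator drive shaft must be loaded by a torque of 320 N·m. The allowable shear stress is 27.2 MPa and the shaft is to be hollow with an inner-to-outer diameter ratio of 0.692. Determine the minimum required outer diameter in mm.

For a hollow shaft with d_i/d_o = 0.692: τ_max = 16T/(π d_o³ (1−k⁴)), so d_o = [16T/(π τ_allow (1−k⁴))]^(1/3) = [16·320.0/(π·2.72×10^7·0.7707)]^(1/3) = 0.04268 m.

42.7 mm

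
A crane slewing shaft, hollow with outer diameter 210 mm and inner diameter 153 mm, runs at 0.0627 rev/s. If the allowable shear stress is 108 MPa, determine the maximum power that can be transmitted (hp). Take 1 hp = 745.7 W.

J = π(d_o⁴ − d_i⁴)/32 = π(0.210⁴ − 0.153⁴)/32 = 1.371×10^-4 m⁴.
T_max = τ_allow·J/r = 1.08×10^8 × 1.371×10^-4 / 0.105 = 141100 N·m.
ω = 2π·0.0627 = 0.3940 rad/s, so P_max = T_max·ω = 5.557×10^4 W.

74.5 hp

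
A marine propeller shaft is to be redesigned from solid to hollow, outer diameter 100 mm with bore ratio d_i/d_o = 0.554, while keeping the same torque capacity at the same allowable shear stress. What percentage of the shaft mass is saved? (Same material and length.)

26.0 %

Equal τ_max and T ⇒ the solid shaft needs d_s³ = d_o³(1−k⁴), so d_s = 100·(1−0.554⁴)^(1/3) = 96.76 mm.
Area ratio A_h/A_s = d_o²(1−k²)/d_s² = (1−k²)/(1−k⁴)^(2/3) = 0.7403.
Mass saving = 1 − 0.7403 = 26.0 %.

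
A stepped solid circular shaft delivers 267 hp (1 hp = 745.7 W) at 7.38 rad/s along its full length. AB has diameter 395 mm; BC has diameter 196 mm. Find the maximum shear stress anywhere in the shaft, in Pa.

ω = 7.38 rad/s, so T = P/ω = 267×745.7 / 7.380 = 26980 N·m.
Under the same torque, τ_max = 16T/(πd³) is largest where d is smallest — segment BC (d = 196 mm).
τ_max = 16·26980/(π·(0.196)³) = 1.825×10^7 Pa.

1.82e7 Pa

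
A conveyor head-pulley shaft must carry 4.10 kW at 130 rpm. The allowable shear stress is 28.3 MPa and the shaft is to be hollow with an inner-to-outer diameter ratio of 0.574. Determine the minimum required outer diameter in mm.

39.3 mm

ω = 2π·130/60 = 13.61 rad/s, so T = P/ω = 4.10×10³ / 13.61 = 301.2 N·m.
For a hollow shaft with d_i/d_o = 0.574: τ_max = 16T/(π d_o³ (1−k⁴)), so d_o = [16T/(π τ_allow (1−k⁴))]^(1/3) = [16·301.2/(π·2.83×10^7·0.8914)]^(1/3) = 0.03932 m.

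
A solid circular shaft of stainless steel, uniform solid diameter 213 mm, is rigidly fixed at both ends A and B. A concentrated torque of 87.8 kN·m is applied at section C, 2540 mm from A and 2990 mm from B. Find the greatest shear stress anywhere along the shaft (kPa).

With uniform GJ and both ends fixed, compatibility θ_AC = θ_CB gives T_A·a = T_B·b, together with T_A + T_B = T₀.
T_A = T₀·b/(a+b) = 87800·2990/5530 = 47470 N·m; T_B = 40330 N·m.
τ in each portion: τ_AC = 2.50×10^7 Pa, τ_CB = 2.13×10^7 Pa; maximum is in AC.
τ_max = T_AC·r/J = 47470·0.106/2.02×10^-4 = 2.502×10^7 Pa.

25000 kPa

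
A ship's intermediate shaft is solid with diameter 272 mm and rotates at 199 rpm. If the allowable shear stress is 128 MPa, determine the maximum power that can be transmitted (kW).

10500 kW

J = πd⁴/32 = π(0.272)⁴/32 = 5.374×10^-4 m⁴.
T_max = τ_allow·J/r = 1.28×10^8 × 5.374×10^-4 / 0.136 = 505800 N·m.
ω = 2π·199/60 = 20.84 rad/s, so P_max = T_max·ω = 1.054×10^7 W.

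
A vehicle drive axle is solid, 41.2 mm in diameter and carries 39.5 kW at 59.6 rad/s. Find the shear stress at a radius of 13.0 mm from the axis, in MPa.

30.5 MPa

ω = 59.6 rad/s, so T = P/ω = 39.5×10³ / 59.60 = 662.8 N·m.
J = πd⁴/32 = π(0.0412)⁴/32 = 2.829×10^-7 m⁴.
Shear stress varies linearly with radius: τ = T·r/J = 662.8 × 0.0130 / 2.829×10^-7 = 3.046×10^7 Pa.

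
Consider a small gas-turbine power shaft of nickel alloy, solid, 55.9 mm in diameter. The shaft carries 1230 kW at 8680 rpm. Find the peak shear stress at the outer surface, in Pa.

ω = 2π·8680/60 = 909.0 rad/s, so T = P/ω = 1230×10³ / 909.0 = 1353 N·m.
J = πd⁴/32 = π(0.0559)⁴/32 = 9.586×10^-7 m⁴.
τ_max = T·r/J = 1353 × 0.0279 / 9.586×10^-7 = 3.945×10^7 Pa.

3.95e7 Pa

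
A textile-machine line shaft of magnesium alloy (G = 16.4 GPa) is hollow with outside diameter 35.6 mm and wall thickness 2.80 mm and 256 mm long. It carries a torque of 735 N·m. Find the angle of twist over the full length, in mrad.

147 mrad

J = π(d_o⁴ − d_i⁴)/32 = π(0.0356⁴ − 0.0300⁴)/32 = 7.817×10^-8 m⁴.
θ = T·L/(G·J) = 735.0 × 0.256 / (16.4×10⁹ × 7.817×10^-8) = 0.1468 rad.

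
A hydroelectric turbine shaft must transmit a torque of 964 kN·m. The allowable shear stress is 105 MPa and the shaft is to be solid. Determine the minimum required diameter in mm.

For a solid shaft τ_max = 16T/(πd³), so d = (16T/(π τ_allow))^(1/3) = (16·964000/(π·1.05×10^8))^(1/3) = 0.3603 m.

360 mm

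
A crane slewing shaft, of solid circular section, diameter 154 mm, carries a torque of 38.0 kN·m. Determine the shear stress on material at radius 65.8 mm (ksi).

6.57 ksi

J = πd⁴/32 = π(0.154)⁴/32 = 5.522×10^-5 m⁴.
Shear stress varies linearly with radius: τ = T·r/J = 38000 × 0.0658 / 5.522×10^-5 = 4.528×10^7 Pa.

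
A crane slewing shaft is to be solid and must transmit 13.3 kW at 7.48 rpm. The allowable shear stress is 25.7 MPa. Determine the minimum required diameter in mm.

150 mm

ω = 2π·7.48/60 = 0.7833 rad/s, so T = P/ω = 13.3×10³ / 0.7833 = 16980 N·m.
For a solid shaft τ_max = 16T/(πd³), so d = (16T/(π τ_allow))^(1/3) = (16·16980/(π·2.57×10^7))^(1/3) = 0.1498 m.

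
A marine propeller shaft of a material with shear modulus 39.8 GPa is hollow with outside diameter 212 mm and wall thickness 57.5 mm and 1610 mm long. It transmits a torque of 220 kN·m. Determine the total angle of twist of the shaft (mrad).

J = π(d_o⁴ − d_i⁴)/32 = π(0.212⁴ − 0.0970⁴)/32 = 1.896×10^-4 m⁴.
θ = T·L/(G·J) = 220000 × 1.61 / (39.8×10⁹ × 1.896×10^-4) = 0.04693 rad.

46.9 mrad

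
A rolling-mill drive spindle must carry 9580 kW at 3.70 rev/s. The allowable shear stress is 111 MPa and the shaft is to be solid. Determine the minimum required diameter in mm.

ω = 2π·3.70 = 23.25 rad/s, so T = P/ω = 9580×10³ / 23.25 = 412100 N·m.
For a solid shaft τ_max = 16T/(πd³), so d = (16T/(π τ_allow))^(1/3) = (16·412100/(π·1.11×10^8))^(1/3) = 0.2664 m.

266 mm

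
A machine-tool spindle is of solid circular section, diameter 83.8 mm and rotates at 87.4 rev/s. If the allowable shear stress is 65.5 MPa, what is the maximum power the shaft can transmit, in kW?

4160 kW

J = πd⁴/32 = π(0.0838)⁴/32 = 4.841×10^-6 m⁴.
T_max = τ_allow·J/r = 6.55×10^7 × 4.841×10^-6 / 0.0419 = 7568 N·m.
ω = 2π·87.4 = 549.2 rad/s, so P_max = T_max·ω = 4.156×10^6 W.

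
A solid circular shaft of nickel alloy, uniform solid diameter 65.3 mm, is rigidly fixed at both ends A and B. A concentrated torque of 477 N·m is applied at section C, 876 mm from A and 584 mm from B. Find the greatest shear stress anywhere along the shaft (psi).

With uniform GJ and both ends fixed, compatibility θ_AC = θ_CB gives T_A·a = T_B·b, together with T_A + T_B = T₀.
T_A = T₀·b/(a+b) = 477.0·584/1460 = 190.8 N·m; T_B = 286.2 N·m.
τ in each portion: τ_AC = 3.49×10^6 Pa, τ_CB = 5.23×10^6 Pa; maximum is in CB.
τ_max = T_CB·r/J = 286.2·0.0326/1.79×10^-6 = 5.235×10^6 Pa.

759 psi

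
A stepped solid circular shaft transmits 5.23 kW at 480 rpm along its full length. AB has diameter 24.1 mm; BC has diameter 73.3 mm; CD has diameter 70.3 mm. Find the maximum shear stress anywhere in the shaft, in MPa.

37.9 MPa

ω = 2π·480/60 = 50.27 rad/s, so T = P/ω = 5.23×10³ / 50.27 = 104.0 N·m.
Under the same torque, τ_max = 16T/(πd³) is largest where d is smallest — segment AB (d = 24.1 mm).
τ_max = 16·104.0/(π·(0.0241)³) = 3.786×10^7 Pa.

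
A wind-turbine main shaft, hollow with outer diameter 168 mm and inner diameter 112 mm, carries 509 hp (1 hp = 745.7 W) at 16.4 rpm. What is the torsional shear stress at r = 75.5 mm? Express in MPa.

266 MPa

ω = 2π·16.4/60 = 1.717 rad/s, so T = P/ω = 509×745.7 / 1.717 = 221000 N·m.
J = π(d_o⁴ − d_i⁴)/32 = π(0.168⁴ − 0.112⁴)/32 = 6.276×10^-5 m⁴.
Shear stress varies linearly with radius: τ = T·r/J = 221000 × 0.0755 / 6.276×10^-5 = 2.659×10^8 Pa.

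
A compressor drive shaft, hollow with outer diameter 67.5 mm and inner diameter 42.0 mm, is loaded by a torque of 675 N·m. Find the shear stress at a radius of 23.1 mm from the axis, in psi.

J = π(d_o⁴ − d_i⁴)/32 = π(0.0675⁴ − 0.0420⁴)/32 = 1.733×10^-6 m⁴.
Shear stress varies linearly with radius: τ = T·r/J = 675.0 × 0.0231 / 1.733×10^-6 = 9.000×10^6 Pa.

1310 psi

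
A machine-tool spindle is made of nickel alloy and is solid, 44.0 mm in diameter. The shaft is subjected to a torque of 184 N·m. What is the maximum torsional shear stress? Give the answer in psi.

J = πd⁴/32 = π(0.0440)⁴/32 = 3.680×10^-7 m⁴.
τ_max = T·r/J = 184.0 × 0.0220 / 3.680×10^-7 = 1.100×10^7 Pa.

1600 psi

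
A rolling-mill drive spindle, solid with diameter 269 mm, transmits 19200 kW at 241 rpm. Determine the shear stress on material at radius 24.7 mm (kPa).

36600 kPa

ω = 2π·241/60 = 25.24 rad/s, so T = P/ω = 19200×10³ / 25.24 = 760800 N·m.
J = πd⁴/32 = π(0.269)⁴/32 = 5.141×10^-4 m⁴.
Shear stress varies linearly with radius: τ = T·r/J = 760800 × 0.0247 / 5.141×10^-4 = 3.655×10^7 Pa.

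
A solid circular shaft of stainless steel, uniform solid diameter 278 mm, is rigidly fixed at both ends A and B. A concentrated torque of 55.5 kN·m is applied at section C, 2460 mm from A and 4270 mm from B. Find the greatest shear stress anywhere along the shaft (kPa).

With uniform GJ and both ends fixed, compatibility θ_AC = θ_CB gives T_A·a = T_B·b, together with T_A + T_B = T₀.
T_A = T₀·b/(a+b) = 55500·4270/6730 = 35210 N·m; T_B = 20290 N·m.
τ in each portion: τ_AC = 8.35×10^6 Pa, τ_CB = 4.81×10^6 Pa; maximum is in AC.
τ_max = T_AC·r/J = 35210·0.139/5.86×10^-4 = 8.347×10^6 Pa.

8350 kPa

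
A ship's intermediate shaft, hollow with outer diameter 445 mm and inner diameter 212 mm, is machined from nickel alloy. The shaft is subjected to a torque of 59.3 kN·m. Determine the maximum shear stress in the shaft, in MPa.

3.61 MPa

J = π(d_o⁴ − d_i⁴)/32 = π(0.445⁴ − 0.212⁴)/32 = 3.652×10^-3 m⁴.
τ_max = T·r/J = 59300 × 0.223 / 3.652×10^-3 = 3.613×10^6 Pa.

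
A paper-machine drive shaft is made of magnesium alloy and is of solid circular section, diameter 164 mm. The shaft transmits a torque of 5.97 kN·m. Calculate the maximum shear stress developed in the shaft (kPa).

J = πd⁴/32 = π(0.164)⁴/32 = 7.102×10^-5 m⁴.
τ_max = T·r/J = 5970 × 0.0820 / 7.102×10^-5 = 6.893×10^6 Pa.

6890 kPa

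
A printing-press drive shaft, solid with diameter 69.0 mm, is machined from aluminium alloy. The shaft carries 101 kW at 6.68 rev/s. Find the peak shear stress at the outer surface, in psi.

5410 psi

ω = 2π·6.68 = 41.97 rad/s, so T = P/ω = 101×10³ / 41.97 = 2406 N·m.
J = πd⁴/32 = π(0.0690)⁴/32 = 2.225×10^-6 m⁴.
τ_max = T·r/J = 2406 × 0.0345 / 2.225×10^-6 = 3.731×10^7 Pa.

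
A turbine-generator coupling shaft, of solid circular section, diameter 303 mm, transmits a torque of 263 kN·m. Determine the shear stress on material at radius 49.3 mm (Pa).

J = πd⁴/32 = π(0.303)⁴/32 = 8.275×10^-4 m⁴.
Shear stress varies linearly with radius: τ = T·r/J = 263000 × 0.0493 / 8.275×10^-4 = 1.567×10^7 Pa.

1.57e7 Pa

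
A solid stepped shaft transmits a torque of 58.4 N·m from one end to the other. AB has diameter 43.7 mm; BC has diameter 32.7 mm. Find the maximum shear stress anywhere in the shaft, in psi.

Under the same torque, τ_max = 16T/(πd³) is largest where d is smallest — segment BC (d = 32.7 mm).
τ_max = 16·58.40/(π·(0.0327)³) = 8.506×10^6 Pa.

1230 psi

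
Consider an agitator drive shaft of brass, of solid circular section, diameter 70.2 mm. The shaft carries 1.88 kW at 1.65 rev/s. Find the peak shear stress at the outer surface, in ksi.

0.387 ksi

ω = 2π·1.65 = 10.37 rad/s, so T = P/ω = 1.88×10³ / 10.37 = 181.3 N·m.
J = πd⁴/32 = π(0.0702)⁴/32 = 2.384×10^-6 m⁴.
τ_max = T·r/J = 181.3 × 0.0351 / 2.384×10^-6 = 2.670×10^6 Pa.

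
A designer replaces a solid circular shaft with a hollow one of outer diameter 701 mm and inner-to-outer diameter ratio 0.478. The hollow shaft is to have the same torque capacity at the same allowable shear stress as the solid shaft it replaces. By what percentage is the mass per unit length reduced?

Equal τ_max and T ⇒ the solid shaft needs d_s³ = d_o³(1−k⁴), so d_s = 701·(1−0.478⁴)^(1/3) = 688.6 mm.
Area ratio A_h/A_s = d_o²(1−k²)/d_s² = (1−k²)/(1−k⁴)^(2/3) = 0.7996.
Mass saving = 1 − 0.7996 = 20.0 %.

20.0 %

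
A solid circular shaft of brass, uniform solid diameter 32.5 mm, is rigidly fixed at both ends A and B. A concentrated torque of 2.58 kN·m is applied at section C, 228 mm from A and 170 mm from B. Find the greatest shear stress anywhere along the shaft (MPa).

219 MPa

With uniform GJ and both ends fixed, compatibility θ_AC = θ_CB gives T_A·a = T_B·b, together with T_A + T_B = T₀.
T_A = T₀·b/(a+b) = 2580·170/398.0 = 1102 N·m; T_B = 1478 N·m.
τ in each portion: τ_AC = 1.63×10^8 Pa, τ_CB = 2.19×10^8 Pa; maximum is in CB.
τ_max = T_CB·r/J = 1478·0.0163/1.10×10^-7 = 2.193×10^8 Pa.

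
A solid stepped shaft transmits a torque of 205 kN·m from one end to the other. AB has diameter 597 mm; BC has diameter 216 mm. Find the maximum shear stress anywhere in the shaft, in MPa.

104 MPa

Under the same torque, τ_max = 16T/(πd³) is largest where d is smallest — segment BC (d = 216 mm).
τ_max = 16·205000/(π·(0.216)³) = 1.036×10^8 Pa.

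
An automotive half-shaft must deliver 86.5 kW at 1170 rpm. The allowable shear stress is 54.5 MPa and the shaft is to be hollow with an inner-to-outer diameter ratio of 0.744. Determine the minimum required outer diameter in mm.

ω = 2π·1170/60 = 122.5 rad/s, so T = P/ω = 86.5×10³ / 122.5 = 706.0 N·m.
For a hollow shaft with d_i/d_o = 0.744: τ_max = 16T/(π d_o³ (1−k⁴)), so d_o = [16T/(π τ_allow (1−k⁴))]^(1/3) = [16·706.0/(π·5.45×10^7·0.6936)]^(1/3) = 0.04565 m.

45.6 mm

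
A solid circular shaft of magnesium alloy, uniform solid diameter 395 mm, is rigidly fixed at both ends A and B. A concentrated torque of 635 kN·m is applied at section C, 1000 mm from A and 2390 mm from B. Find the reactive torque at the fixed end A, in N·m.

448000 N·m

With uniform GJ and both ends fixed, compatibility θ_AC = θ_CB gives T_A·a = T_B·b, together with T_A + T_B = T₀.
T_A = T₀·b/(a+b) = 635000·2390/3390 = 447700 N·m; T_B = 187300 N·m.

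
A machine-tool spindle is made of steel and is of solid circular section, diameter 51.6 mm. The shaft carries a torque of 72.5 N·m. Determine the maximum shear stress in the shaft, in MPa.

J = πd⁴/32 = π(0.0516)⁴/32 = 6.960×10^-7 m⁴.
τ_max = T·r/J = 72.50 × 0.0258 / 6.960×10^-7 = 2.688×10^6 Pa.

2.69 MPa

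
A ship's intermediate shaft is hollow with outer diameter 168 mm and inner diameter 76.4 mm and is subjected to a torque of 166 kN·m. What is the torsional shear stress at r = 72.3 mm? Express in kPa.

160000 kPa

J = π(d_o⁴ − d_i⁴)/32 = π(0.168⁴ − 0.0764⁴)/32 = 7.486×10^-5 m⁴.
Shear stress varies linearly with radius: τ = T·r/J = 166000 × 0.0723 / 7.486×10^-5 = 1.603×10^8 Pa.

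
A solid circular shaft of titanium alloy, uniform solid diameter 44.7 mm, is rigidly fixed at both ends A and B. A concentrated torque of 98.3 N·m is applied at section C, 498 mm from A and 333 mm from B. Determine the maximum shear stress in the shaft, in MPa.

3.36 MPa

With uniform GJ and both ends fixed, compatibility θ_AC = θ_CB gives T_A·a = T_B·b, together with T_A + T_B = T₀.
T_A = T₀·b/(a+b) = 98.30·333/831.0 = 39.39 N·m; T_B = 58.91 N·m.
τ in each portion: τ_AC = 2.25×10^6 Pa, τ_CB = 3.36×10^6 Pa; maximum is in CB.
τ_max = T_CB·r/J = 58.91·0.0224/3.92×10^-7 = 3.359×10^6 Pa.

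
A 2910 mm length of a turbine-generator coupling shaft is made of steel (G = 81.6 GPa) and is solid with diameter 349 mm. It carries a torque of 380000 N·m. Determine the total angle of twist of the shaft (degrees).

J = πd⁴/32 = π(0.349)⁴/32 = 1.456×10^-3 m⁴.
θ = T·L/(G·J) = 380000 × 2.91 / (81.6×10⁹ × 1.456×10^-3) = 9.304×10^-3 rad.

0.533°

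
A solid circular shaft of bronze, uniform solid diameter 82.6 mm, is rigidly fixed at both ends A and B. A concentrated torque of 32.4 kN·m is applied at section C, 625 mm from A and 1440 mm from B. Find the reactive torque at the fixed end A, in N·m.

22600 N·m

With uniform GJ and both ends fixed, compatibility θ_AC = θ_CB gives T_A·a = T_B·b, together with T_A + T_B = T₀.
T_A = T₀·b/(a+b) = 32400·1440/2065 = 22590 N·m; T_B = 9806 N·m.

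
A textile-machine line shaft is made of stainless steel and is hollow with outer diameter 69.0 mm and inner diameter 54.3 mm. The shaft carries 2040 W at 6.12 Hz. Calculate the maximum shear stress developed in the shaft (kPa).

1330 kPa

ω = 2π·6.12 = 38.45 rad/s, so T = P/ω = 2040 / 38.45 = 53.05 N·m.
J = π(d_o⁴ − d_i⁴)/32 = π(0.0690⁴ − 0.0543⁴)/32 = 1.372×10^-6 m⁴.
τ_max = T·r/J = 53.05 × 0.0345 / 1.372×10^-6 = 1.334×10^6 Pa.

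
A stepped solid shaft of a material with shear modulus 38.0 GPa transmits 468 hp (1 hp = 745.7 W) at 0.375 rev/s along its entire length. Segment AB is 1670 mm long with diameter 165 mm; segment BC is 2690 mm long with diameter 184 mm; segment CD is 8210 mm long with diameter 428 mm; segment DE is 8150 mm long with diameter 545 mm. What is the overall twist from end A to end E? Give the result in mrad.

ω = 2π·0.375 = 2.356 rad/s, so T = P/ω = 468×745.7 / 2.356 = 148100 N·m.
J_AB = π(0.165)⁴/32 = 7.28×10^-5 m⁴; J_BC = π(0.184)⁴/32 = 1.13×10^-4 m⁴; J_CD = π(0.428)⁴/32 = 3.29×10^-3 m⁴; J_DE = π(0.545)⁴/32 = 8.66×10^-3 m⁴.
θ = (T/G)·Σ L_i/J_i = (148100/38.0×10⁹)·(1.67/7.28×10^-5 + 2.69/1.13×10^-4 + 8.21/3.29×10^-3 + 8.15/8.66×10^-3) = 0.1960 rad.

196 mrad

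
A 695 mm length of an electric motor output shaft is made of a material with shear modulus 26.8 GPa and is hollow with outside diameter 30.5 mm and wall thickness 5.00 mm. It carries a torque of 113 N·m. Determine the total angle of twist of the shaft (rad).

0.0433 rad

J = π(d_o⁴ − d_i⁴)/32 = π(0.0305⁴ − 0.0205⁴)/32 = 6.762×10^-8 m⁴.
θ = T·L/(G·J) = 113.0 × 0.695 / (26.8×10⁹ × 6.762×10^-8) = 0.04334 rad.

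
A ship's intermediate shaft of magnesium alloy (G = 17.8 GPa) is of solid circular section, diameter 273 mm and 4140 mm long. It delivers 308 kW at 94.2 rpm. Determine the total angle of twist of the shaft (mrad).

ω = 2π·94.2/60 = 9.865 rad/s, so T = P/ω = 308×10³ / 9.865 = 31220 N·m.
J = πd⁴/32 = π(0.273)⁴/32 = 5.453×10^-4 m⁴.
θ = T·L/(G·J) = 31220 × 4.14 / (17.8×10⁹ × 5.453×10^-4) = 0.01332 rad.

13.3 mrad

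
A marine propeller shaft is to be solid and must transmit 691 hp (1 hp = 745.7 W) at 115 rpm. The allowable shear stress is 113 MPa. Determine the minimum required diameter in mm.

124 mm

ω = 2π·115/60 = 12.04 rad/s, so T = P/ω = 691×745.7 / 12.04 = 42790 N·m.
For a solid shaft τ_max = 16T/(πd³), so d = (16T/(π τ_allow))^(1/3) = (16·42790/(π·1.13×10^8))^(1/3) = 0.1245 m.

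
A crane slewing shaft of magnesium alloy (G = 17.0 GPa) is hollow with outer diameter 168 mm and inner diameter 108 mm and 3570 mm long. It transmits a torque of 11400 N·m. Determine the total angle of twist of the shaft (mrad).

J = π(d_o⁴ − d_i⁴)/32 = π(0.168⁴ − 0.108⁴)/32 = 6.485×10^-5 m⁴.
θ = T·L/(G·J) = 11400 × 3.57 / (17.0×10⁹ × 6.485×10^-5) = 0.03692 rad.

36.9 mrad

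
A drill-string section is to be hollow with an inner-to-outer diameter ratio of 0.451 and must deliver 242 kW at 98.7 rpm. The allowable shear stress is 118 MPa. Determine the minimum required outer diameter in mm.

102 mm

ω = 2π·98.7/60 = 10.34 rad/s, so T = P/ω = 242×10³ / 10.34 = 23410 N·m.
For a hollow shaft with d_i/d_o = 0.451: τ_max = 16T/(π d_o³ (1−k⁴)), so d_o = [16T/(π τ_allow (1−k⁴))]^(1/3) = [16·23410/(π·1.18×10^8·0.9586)]^(1/3) = 0.1018 m.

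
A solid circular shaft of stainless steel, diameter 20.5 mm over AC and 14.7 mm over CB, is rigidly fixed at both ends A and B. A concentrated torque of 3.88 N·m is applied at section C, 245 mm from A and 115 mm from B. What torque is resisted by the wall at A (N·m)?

Compatibility: T_A·a/J_AC = T_B·b/J_CB with T_A + T_B = T₀.
J_AC = 1.73×10^-8 m⁴, J_CB = 4.58×10^-9 m⁴, so T_A = T₀·(J_AC/a)/((J_AC/a)+(J_CB/b)) = 2.482 N·m, T_B = 1.398 N·m.

2.48 N·m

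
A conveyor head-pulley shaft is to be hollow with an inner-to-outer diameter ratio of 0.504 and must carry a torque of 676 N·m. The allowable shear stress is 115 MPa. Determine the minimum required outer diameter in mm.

For a hollow shaft with d_i/d_o = 0.504: τ_max = 16T/(π d_o³ (1−k⁴)), so d_o = [16T/(π τ_allow (1−k⁴))]^(1/3) = [16·676.0/(π·1.15×10^8·0.9355)]^(1/3) = 0.03175 m.

31.7 mm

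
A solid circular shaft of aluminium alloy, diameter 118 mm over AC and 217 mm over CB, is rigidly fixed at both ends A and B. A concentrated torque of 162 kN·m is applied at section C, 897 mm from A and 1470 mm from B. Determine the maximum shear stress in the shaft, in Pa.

7.06e7 Pa

Compatibility: T_A·a/J_AC = T_B·b/J_CB with T_A + T_B = T₀.
J_AC = 1.90×10^-5 m⁴, J_CB = 2.18×10^-4 m⁴, so T_A = T₀·(J_AC/a)/((J_AC/a)+(J_CB/b)) = 20300 N·m, T_B = 141700 N·m.
τ in each portion: τ_AC = 6.29×10^7 Pa, τ_CB = 7.06×10^7 Pa; maximum is in CB.
τ_max = T_CB·r/J = 141700·0.108/2.18×10^-4 = 7.062×10^7 Pa.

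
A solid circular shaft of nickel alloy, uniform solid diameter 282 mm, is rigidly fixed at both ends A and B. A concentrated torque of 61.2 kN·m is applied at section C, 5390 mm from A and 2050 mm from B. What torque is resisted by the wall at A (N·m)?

16900 N·m

With uniform GJ and both ends fixed, compatibility θ_AC = θ_CB gives T_A·a = T_B·b, together with T_A + T_B = T₀.
T_A = T₀·b/(a+b) = 61200·2050/7440 = 16860 N·m; T_B = 44340 N·m.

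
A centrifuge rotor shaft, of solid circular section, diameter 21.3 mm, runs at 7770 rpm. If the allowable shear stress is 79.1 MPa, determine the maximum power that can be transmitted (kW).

J = πd⁴/32 = π(0.0213)⁴/32 = 2.021×10^-8 m⁴.
T_max = τ_allow·J/r = 7.91×10^7 × 2.021×10^-8 / 0.0106 = 150.1 N·m.
ω = 2π·7770/60 = 813.7 rad/s, so P_max = T_max·ω = 1.221×10^5 W.

122 kW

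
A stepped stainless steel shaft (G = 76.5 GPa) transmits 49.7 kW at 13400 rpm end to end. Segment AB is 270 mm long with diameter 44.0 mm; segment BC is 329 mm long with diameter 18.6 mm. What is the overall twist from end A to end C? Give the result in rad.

ω = 2π·13400/60 = 1403 rad/s, so T = P/ω = 49.7×10³ / 1403 = 35.42 N·m.
J_AB = π(0.0440)⁴/32 = 3.68×10^-7 m⁴; J_BC = π(0.0186)⁴/32 = 1.18×10^-8 m⁴.
θ = (T/G)·Σ L_i/J_i = (35.42/76.5×10⁹)·(0.270/3.68×10^-7 + 0.329/1.18×10^-8) = 0.01330 rad.

0.0133 rad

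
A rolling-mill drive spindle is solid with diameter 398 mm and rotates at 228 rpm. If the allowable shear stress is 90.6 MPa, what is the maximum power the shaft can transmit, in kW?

26800 kW

J = πd⁴/32 = π(0.398)⁴/32 = 2.463×10^-3 m⁴.
T_max = τ_allow·J/r = 9.06×10^7 × 2.463×10^-3 / 0.199 = 1.122e6 N·m.
ω = 2π·228/60 = 23.88 rad/s, so P_max = T_max·ω = 2.678×10^7 W.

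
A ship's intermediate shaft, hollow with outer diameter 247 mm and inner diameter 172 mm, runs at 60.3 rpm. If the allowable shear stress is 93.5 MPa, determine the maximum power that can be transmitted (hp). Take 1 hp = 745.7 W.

J = π(d_o⁴ − d_i⁴)/32 = π(0.247⁴ − 0.172⁴)/32 = 2.795×10^-4 m⁴.
T_max = τ_allow·J/r = 9.35×10^7 × 2.795×10^-4 / 0.123 = 211600 N·m.
ω = 2π·60.3/60 = 6.315 rad/s, so P_max = T_max·ω = 1.336×10^6 W.

1790 hp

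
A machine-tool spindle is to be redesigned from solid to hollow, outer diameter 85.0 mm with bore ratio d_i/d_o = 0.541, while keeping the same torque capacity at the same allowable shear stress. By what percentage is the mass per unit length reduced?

24.9 %

Equal τ_max and T ⇒ the solid shaft needs d_s³ = d_o³(1−k⁴), so d_s = 85.0·(1−0.541⁴)^(1/3) = 82.50 mm.
Area ratio A_h/A_s = d_o²(1−k²)/d_s² = (1−k²)/(1−k⁴)^(2/3) = 0.7508.
Mass saving = 1 − 0.7508 = 24.9 %.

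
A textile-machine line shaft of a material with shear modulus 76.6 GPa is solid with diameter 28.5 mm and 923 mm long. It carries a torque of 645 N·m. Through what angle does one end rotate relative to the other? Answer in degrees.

J = πd⁴/32 = π(0.0285)⁴/32 = 6.477×10^-8 m⁴.
θ = T·L/(G·J) = 645.0 × 0.923 / (76.6×10⁹ × 6.477×10^-8) = 0.1200 rad.

6.88°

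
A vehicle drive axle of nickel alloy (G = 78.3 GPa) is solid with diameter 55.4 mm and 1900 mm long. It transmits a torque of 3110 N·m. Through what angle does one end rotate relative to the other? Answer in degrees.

J = πd⁴/32 = π(0.0554)⁴/32 = 9.248×10^-7 m⁴.
θ = T·L/(G·J) = 3110 × 1.90 / (78.3×10⁹ × 9.248×10^-7) = 0.08160 rad.

4.68°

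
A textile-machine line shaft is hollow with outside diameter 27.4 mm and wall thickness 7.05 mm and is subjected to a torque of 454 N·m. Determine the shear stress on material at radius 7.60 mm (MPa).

J = π(d_o⁴ − d_i⁴)/32 = π(0.0274⁴ − 0.0133⁴)/32 = 5.226×10^-8 m⁴.
Shear stress varies linearly with radius: τ = T·r/J = 454.0 × 0.00760 / 5.226×10^-8 = 6.602×10^7 Pa.

66.0 MPa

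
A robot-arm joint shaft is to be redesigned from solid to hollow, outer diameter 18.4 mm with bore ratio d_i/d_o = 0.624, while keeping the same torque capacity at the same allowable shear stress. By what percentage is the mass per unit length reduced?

Equal τ_max and T ⇒ the solid shaft needs d_s³ = d_o³(1−k⁴), so d_s = 18.4·(1−0.624⁴)^(1/3) = 17.42 mm.
Area ratio A_h/A_s = d_o²(1−k²)/d_s² = (1−k²)/(1−k⁴)^(2/3) = 0.6814.
Mass saving = 1 − 0.6814 = 31.9 %.

31.9 %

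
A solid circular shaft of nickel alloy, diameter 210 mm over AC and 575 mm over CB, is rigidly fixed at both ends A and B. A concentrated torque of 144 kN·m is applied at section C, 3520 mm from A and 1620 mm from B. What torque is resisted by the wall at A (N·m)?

1170 N·m

Compatibility: T_A·a/J_AC = T_B·b/J_CB with T_A + T_B = T₀.
J_AC = 1.91×10^-4 m⁴, J_CB = 0.0107 m⁴, so T_A = T₀·(J_AC/a)/((J_AC/a)+(J_CB/b)) = 1169 N·m, T_B = 142800 N·m.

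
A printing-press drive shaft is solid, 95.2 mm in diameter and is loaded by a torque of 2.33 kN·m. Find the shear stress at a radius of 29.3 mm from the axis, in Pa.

J = πd⁴/32 = π(0.0952)⁴/32 = 8.064×10^-6 m⁴.
Shear stress varies linearly with radius: τ = T·r/J = 2330 × 0.0293 / 8.064×10^-6 = 8.466×10^6 Pa.

8.47e6 Pa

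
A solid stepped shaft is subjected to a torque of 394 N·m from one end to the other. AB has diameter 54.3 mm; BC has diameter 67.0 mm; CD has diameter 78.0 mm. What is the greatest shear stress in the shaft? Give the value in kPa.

12500 kPa

Under the same torque, τ_max = 16T/(πd³) is largest where d is smallest — segment AB (d = 54.3 mm).
τ_max = 16·394.0/(π·(0.0543)³) = 1.253×10^7 Pa.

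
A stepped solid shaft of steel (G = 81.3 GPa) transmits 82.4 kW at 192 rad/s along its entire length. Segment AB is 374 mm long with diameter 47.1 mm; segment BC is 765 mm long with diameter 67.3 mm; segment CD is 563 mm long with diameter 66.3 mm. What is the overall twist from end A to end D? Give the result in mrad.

ω = 192 rad/s, so T = P/ω = 82.4×10³ / 192.0 = 429.2 N·m.
J_AB = π(0.0471)⁴/32 = 4.83×10^-7 m⁴; J_BC = π(0.0673)⁴/32 = 2.01×10^-6 m⁴; J_CD = π(0.0663)⁴/32 = 1.90×10^-6 m⁴.
θ = (T/G)·Σ L_i/J_i = (429.2/81.3×10⁹)·(0.374/4.83×10^-7 + 0.765/2.01×10^-6 + 0.563/1.90×10^-6) = 7.658×10^-3 rad.

7.66 mrad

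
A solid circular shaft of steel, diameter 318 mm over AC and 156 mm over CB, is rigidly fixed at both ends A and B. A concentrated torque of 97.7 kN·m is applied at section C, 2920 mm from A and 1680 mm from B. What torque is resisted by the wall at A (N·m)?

88800 N·m

Compatibility: T_A·a/J_AC = T_B·b/J_CB with T_A + T_B = T₀.
J_AC = 1.00×10^-3 m⁴, J_CB = 5.81×10^-5 m⁴, so T_A = T₀·(J_AC/a)/((J_AC/a)+(J_CB/b)) = 88760 N·m, T_B = 8935 N·m.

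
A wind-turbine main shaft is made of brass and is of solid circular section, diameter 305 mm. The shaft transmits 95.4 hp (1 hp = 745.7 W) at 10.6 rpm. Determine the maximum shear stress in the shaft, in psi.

ω = 2π·10.6/60 = 1.110 rad/s, so T = P/ω = 95.4×745.7 / 1.110 = 64090 N·m.
J = πd⁴/32 = π(0.305)⁴/32 = 8.496×10^-4 m⁴.
τ_max = T·r/J = 64090 × 0.152 / 8.496×10^-4 = 1.150×10^7 Pa.

1670 psi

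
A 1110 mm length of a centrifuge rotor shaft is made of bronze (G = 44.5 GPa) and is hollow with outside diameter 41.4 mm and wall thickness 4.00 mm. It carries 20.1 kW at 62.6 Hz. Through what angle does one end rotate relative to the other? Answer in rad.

ω = 2π·62.6 = 393.3 rad/s, so T = P/ω = 20.1×10³ / 393.3 = 51.10 N·m.
J = π(d_o⁴ − d_i⁴)/32 = π(0.0414⁴ − 0.0334⁴)/32 = 1.662×10^-7 m⁴.
θ = T·L/(G·J) = 51.10 × 1.11 / (44.5×10⁹ × 1.662×10^-7) = 7.668×10^-3 rad.

0.00767 rad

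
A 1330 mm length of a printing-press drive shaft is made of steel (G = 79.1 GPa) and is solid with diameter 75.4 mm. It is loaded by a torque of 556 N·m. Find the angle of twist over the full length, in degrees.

0.169°

J = πd⁴/32 = π(0.0754)⁴/32 = 3.173×10^-6 m⁴.
θ = T·L/(G·J) = 556.0 × 1.33 / (79.1×10⁹ × 3.173×10^-6) = 2.946×10^-3 rad.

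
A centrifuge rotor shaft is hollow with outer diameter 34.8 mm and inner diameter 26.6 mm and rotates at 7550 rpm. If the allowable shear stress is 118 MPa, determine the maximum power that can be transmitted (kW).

J = π(d_o⁴ − d_i⁴)/32 = π(0.0348⁴ − 0.0266⁴)/32 = 9.483×10^-8 m⁴.
T_max = τ_allow·J/r = 1.18×10^8 × 9.483×10^-8 / 0.0174 = 643.1 N·m.
ω = 2π·7550/60 = 790.6 rad/s, so P_max = T_max·ω = 5.085×10^5 W.

508 kW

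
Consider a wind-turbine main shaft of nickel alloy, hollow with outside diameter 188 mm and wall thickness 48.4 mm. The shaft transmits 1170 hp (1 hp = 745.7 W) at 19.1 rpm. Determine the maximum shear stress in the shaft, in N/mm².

354 N/mm²

ω = 2π·19.1/60 = 2.000 rad/s, so T = P/ω = 1170×745.7 / 2.000 = 436200 N·m.
J = π(d_o⁴ − d_i⁴)/32 = π(0.188⁴ − 0.0912⁴)/32 = 1.158×10^-4 m⁴.
τ_max = T·r/J = 436200 × 0.0940 / 1.158×10^-4 = 3.539×10^8 Pa.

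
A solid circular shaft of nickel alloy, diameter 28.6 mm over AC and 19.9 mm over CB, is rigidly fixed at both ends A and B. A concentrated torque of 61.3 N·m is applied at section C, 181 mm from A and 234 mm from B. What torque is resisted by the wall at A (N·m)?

51.9 N·m

Compatibility: T_A·a/J_AC = T_B·b/J_CB with T_A + T_B = T₀.
J_AC = 6.57×10^-8 m⁴, J_CB = 1.54×10^-8 m⁴, so T_A = T₀·(J_AC/a)/((J_AC/a)+(J_CB/b)) = 51.89 N·m, T_B = 9.408 N·m.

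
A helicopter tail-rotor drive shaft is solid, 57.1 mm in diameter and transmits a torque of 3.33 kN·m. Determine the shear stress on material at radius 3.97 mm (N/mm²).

J = πd⁴/32 = π(0.0571)⁴/32 = 1.044×10^-6 m⁴.
Shear stress varies linearly with radius: τ = T·r/J = 3330 × 0.00397 / 1.044×10^-6 = 1.267×10^7 Pa.

12.7 N/mm²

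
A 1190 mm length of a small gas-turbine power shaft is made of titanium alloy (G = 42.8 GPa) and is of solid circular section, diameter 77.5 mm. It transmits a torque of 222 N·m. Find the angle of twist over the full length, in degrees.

J = πd⁴/32 = π(0.0775)⁴/32 = 3.542×10^-6 m⁴.
θ = T·L/(G·J) = 222.0 × 1.19 / (42.8×10⁹ × 3.542×10^-6) = 1.743×10^-3 rad.

0.0999°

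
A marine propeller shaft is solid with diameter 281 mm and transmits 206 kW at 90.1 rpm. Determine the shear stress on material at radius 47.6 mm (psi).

ω = 2π·90.1/60 = 9.435 rad/s, so T = P/ω = 206×10³ / 9.435 = 21830 N·m.
J = πd⁴/32 = π(0.281)⁴/32 = 6.121×10^-4 m⁴.
Shear stress varies linearly with radius: τ = T·r/J = 21830 × 0.0476 / 6.121×10^-4 = 1.698×10^6 Pa.

246 psi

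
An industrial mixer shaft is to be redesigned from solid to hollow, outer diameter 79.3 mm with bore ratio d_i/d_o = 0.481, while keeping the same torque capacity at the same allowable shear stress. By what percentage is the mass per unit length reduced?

Equal τ_max and T ⇒ the solid shaft needs d_s³ = d_o³(1−k⁴), so d_s = 79.3·(1−0.481⁴)^(1/3) = 77.86 mm.
Area ratio A_h/A_s = d_o²(1−k²)/d_s² = (1−k²)/(1−k⁴)^(2/3) = 0.7974.
Mass saving = 1 − 0.7974 = 20.3 %.

20.3 %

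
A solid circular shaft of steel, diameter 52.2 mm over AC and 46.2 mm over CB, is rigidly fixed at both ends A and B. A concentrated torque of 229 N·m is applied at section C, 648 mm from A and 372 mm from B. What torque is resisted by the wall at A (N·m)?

111 N·m

Compatibility: T_A·a/J_AC = T_B·b/J_CB with T_A + T_B = T₀.
J_AC = 7.29×10^-7 m⁴, J_CB = 4.47×10^-7 m⁴, so T_A = T₀·(J_AC/a)/((J_AC/a)+(J_CB/b)) = 110.7 N·m, T_B = 118.3 N·m.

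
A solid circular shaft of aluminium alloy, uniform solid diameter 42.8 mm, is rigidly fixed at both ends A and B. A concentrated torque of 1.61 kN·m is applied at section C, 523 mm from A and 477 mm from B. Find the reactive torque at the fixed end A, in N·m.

768 N·m

With uniform GJ and both ends fixed, compatibility θ_AC = θ_CB gives T_A·a = T_B·b, together with T_A + T_B = T₀.
T_A = T₀·b/(a+b) = 1610·477/1000 = 768.0 N·m; T_B = 842.0 N·m.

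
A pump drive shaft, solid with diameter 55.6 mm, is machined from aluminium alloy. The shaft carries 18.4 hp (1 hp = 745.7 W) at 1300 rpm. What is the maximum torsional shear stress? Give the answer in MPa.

ω = 2π·1300/60 = 136.1 rad/s, so T = P/ω = 18.4×745.7 / 136.1 = 100.8 N·m.
J = πd⁴/32 = π(0.0556)⁴/32 = 9.382×10^-7 m⁴.
τ_max = T·r/J = 100.8 × 0.0278 / 9.382×10^-7 = 2.986×10^6 Pa.

2.99 MPa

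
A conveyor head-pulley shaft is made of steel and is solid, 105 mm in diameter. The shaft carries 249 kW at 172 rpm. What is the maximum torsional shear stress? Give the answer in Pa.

6.08e7 Pa

ω = 2π·172/60 = 18.01 rad/s, so T = P/ω = 249×10³ / 18.01 = 13820 N·m.
J = πd⁴/32 = π(0.105)⁴/32 = 1.193×10^-5 m⁴.
τ_max = T·r/J = 13820 × 0.0525 / 1.193×10^-5 = 6.082×10^7 Pa.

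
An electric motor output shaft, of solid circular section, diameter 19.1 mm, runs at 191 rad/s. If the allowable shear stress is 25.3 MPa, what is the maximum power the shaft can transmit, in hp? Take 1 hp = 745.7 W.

J = πd⁴/32 = π(0.0191)⁴/32 = 1.307×10^-8 m⁴.
T_max = τ_allow·J/r = 2.53×10^7 × 1.307×10^-8 / 0.00955 = 34.61 N·m.
ω = 191 rad/s, so P_max = T_max·ω = 6611 W.

8.87 hp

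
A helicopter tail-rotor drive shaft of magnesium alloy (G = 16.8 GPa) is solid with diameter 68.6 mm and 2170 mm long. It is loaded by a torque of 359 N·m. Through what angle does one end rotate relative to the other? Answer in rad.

J = πd⁴/32 = π(0.0686)⁴/32 = 2.174×10^-6 m⁴.
θ = T·L/(G·J) = 359.0 × 2.17 / (16.8×10⁹ × 2.174×10^-6) = 0.02133 rad.

0.0213 rad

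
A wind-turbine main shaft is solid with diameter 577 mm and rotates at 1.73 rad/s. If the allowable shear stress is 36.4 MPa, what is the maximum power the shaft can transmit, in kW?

J = πd⁴/32 = π(0.577)⁴/32 = 0.01088 m⁴.
T_max = τ_allow·J/r = 3.64×10^7 × 0.01088 / 0.288 = 1.373e6 N·m.
ω = 1.73 rad/s, so P_max = T_max·ω = 2.375×10^6 W.

2380 kW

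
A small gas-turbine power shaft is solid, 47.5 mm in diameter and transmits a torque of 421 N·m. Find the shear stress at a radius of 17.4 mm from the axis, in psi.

J = πd⁴/32 = π(0.0475)⁴/32 = 4.998×10^-7 m⁴.
Shear stress varies linearly with radius: τ = T·r/J = 421.0 × 0.0174 / 4.998×10^-7 = 1.466×10^7 Pa.

2130 psi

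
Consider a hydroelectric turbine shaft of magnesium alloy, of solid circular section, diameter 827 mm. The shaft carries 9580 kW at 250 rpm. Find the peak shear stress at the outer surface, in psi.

478 psi

ω = 2π·250/60 = 26.18 rad/s, so T = P/ω = 9580×10³ / 26.18 = 365900 N·m.
J = πd⁴/32 = π(0.827)⁴/32 = 0.04592 m⁴.
τ_max = T·r/J = 365900 × 0.413 / 0.04592 = 3.295×10^6 Pa.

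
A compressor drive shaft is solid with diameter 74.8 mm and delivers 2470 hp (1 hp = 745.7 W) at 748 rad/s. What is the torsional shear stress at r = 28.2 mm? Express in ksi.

ω = 748 rad/s, so T = P/ω = 2470×745.7 / 748.0 = 2462 N·m.
J = πd⁴/32 = π(0.0748)⁴/32 = 3.073×10^-6 m⁴.
Shear stress varies linearly with radius: τ = T·r/J = 2462 × 0.0282 / 3.073×10^-6 = 2.259×10^7 Pa.

3.28 ksi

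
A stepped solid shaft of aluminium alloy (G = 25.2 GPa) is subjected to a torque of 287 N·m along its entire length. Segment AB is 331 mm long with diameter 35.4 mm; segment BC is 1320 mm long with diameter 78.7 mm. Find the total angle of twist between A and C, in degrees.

J_AB = π(0.0354)⁴/32 = 1.54×10^-7 m⁴; J_BC = π(0.0787)⁴/32 = 3.77×10^-6 m⁴.
θ = (T/G)·Σ L_i/J_i = (287.0/25.2×10⁹)·(0.331/1.54×10^-7 + 1.32/3.77×10^-6) = 0.02844 rad.

1.63°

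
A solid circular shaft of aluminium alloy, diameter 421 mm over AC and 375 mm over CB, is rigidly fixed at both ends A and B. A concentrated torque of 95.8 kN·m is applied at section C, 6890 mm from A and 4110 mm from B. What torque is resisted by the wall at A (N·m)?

46600 N·m

Compatibility: T_A·a/J_AC = T_B·b/J_CB with T_A + T_B = T₀.
J_AC = 3.08×10^-3 m⁴, J_CB = 1.94×10^-3 m⁴, so T_A = T₀·(J_AC/a)/((J_AC/a)+(J_CB/b)) = 46610 N·m, T_B = 49190 N·m.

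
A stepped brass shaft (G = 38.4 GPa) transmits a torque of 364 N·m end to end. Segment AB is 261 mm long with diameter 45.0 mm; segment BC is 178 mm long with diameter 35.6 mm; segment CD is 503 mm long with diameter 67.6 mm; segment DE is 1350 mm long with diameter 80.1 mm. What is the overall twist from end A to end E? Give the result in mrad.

22.3 mrad

J_AB = π(0.0450)⁴/32 = 4.03×10^-7 m⁴; J_BC = π(0.0356)⁴/32 = 1.58×10^-7 m⁴; J_CD = π(0.0676)⁴/32 = 2.05×10^-6 m⁴; J_DE = π(0.0801)⁴/32 = 4.04×10^-6 m⁴.
θ = (T/G)·Σ L_i/J_i = (364.0/38.4×10⁹)·(0.261/4.03×10^-7 + 0.178/1.58×10^-7 + 0.503/2.05×10^-6 + 1.35/4.04×10^-6) = 0.02234 rad.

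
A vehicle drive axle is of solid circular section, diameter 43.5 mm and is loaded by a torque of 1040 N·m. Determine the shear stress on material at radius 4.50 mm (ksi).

J = πd⁴/32 = π(0.0435)⁴/32 = 3.515×10^-7 m⁴.
Shear stress varies linearly with radius: τ = T·r/J = 1040 × 0.00450 / 3.515×10^-7 = 1.331×10^7 Pa.

1.93 ksi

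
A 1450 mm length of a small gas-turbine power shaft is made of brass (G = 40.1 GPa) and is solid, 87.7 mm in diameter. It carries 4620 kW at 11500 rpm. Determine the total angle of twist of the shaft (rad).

0.0239 rad

ω = 2π·11500/60 = 1204 rad/s, so T = P/ω = 4620×10³ / 1204 = 3836 N·m.
J = πd⁴/32 = π(0.0877)⁴/32 = 5.808×10^-6 m⁴.
θ = T·L/(G·J) = 3836 × 1.45 / (40.1×10⁹ × 5.808×10^-6) = 0.02389 rad.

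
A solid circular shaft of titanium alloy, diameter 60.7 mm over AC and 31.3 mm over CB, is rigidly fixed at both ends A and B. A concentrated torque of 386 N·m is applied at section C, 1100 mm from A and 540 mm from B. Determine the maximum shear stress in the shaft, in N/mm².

Compatibility: T_A·a/J_AC = T_B·b/J_CB with T_A + T_B = T₀.
J_AC = 1.33×10^-6 m⁴, J_CB = 9.42×10^-8 m⁴, so T_A = T₀·(J_AC/a)/((J_AC/a)+(J_CB/b)) = 337.4 N·m, T_B = 48.59 N·m.
τ in each portion: τ_AC = 7.68×10^6 Pa, τ_CB = 8.07×10^6 Pa; maximum is in CB.
τ_max = T_CB·r/J = 48.59·0.0157/9.42×10^-8 = 8.071×10^6 Pa.

8.07 N/mm²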